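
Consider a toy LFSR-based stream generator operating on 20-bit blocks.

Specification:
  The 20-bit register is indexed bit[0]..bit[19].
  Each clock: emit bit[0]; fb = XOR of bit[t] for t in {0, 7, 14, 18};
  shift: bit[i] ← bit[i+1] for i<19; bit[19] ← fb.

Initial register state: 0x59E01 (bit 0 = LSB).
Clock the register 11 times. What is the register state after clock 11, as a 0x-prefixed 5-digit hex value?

0x244B3

reg_0 = 0x59E01
clock 1: out=1, reg = 0x2CF00
clock 2: out=0, reg = 0x96780
clock 3: out=0, reg = 0x4B3C0
clock 4: out=0, reg = 0x259E0
clock 5: out=0, reg = 0x12CF0
clock 6: out=0, reg = 0x89678
clock 7: out=0, reg = 0x44B3C
clock 8: out=0, reg = 0x2259E
clock 9: out=0, reg = 0x912CF
clock 10: out=1, reg = 0x48967
clock 11: out=1, reg = 0x244B3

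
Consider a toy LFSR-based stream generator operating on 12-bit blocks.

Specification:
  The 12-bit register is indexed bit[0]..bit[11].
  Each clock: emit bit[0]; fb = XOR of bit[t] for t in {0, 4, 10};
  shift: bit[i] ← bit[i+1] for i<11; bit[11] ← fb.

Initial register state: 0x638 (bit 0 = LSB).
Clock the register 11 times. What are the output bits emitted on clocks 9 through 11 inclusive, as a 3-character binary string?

reg_0 = 0x638
clock 1: out=0, reg = 0x31C
clock 2: out=0, reg = 0x98E
clock 3: out=0, reg = 0x4C7
clock 4: out=1, reg = 0x263
clock 5: out=1, reg = 0x931
clock 6: out=1, reg = 0x498
clock 7: out=0, reg = 0x24C
clock 8: out=0, reg = 0x126
clock 9: out=0, reg = 0x093
clock 10: out=1, reg = 0x049
clock 11: out=1, reg = 0x824

011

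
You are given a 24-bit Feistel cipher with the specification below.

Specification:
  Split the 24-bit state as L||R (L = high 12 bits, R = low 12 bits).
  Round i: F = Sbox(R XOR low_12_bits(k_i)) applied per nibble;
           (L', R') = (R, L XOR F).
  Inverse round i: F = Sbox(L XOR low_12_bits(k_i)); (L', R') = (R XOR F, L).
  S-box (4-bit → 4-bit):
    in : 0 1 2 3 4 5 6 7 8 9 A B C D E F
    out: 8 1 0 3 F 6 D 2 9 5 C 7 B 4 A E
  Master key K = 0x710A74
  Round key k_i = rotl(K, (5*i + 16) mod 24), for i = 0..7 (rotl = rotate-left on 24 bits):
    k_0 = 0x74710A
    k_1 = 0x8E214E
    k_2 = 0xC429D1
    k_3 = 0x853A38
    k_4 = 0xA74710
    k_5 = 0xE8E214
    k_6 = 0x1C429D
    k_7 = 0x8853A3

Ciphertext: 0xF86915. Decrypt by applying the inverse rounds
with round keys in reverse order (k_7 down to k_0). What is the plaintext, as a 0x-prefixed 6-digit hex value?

0x233C09

s_0 = ciphertext = 0xF86915
s_1 = InvRound(s_0, k_7) = 0x213F86
s_2 = InvRound(s_1, k_6) = 0x71C213
s_3 = InvRound(s_2, k_5) = 0x49A71C
s_4 = InvRound(s_3, k_4) = 0x48049A
s_5 = InvRound(s_4, k_3) = 0xEE3480
s_6 = InvRound(s_5, k_2) = 0x6B0EE3
s_7 = InvRound(s_6, k_1) = 0xC096B0
s_8 = InvRound(s_7, k_0) = 0x233C09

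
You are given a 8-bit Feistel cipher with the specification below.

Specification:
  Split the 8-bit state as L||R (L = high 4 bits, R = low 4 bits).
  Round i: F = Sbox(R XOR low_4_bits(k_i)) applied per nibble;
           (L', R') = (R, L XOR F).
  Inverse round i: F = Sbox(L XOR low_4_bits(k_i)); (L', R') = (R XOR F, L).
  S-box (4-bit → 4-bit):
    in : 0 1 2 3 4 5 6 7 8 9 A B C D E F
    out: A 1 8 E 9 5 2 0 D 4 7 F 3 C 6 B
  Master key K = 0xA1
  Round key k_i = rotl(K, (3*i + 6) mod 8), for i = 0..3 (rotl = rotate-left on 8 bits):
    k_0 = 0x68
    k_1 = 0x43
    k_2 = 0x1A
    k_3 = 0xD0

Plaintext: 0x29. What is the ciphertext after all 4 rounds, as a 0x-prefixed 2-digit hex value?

0x73

s_0 = plaintext = 0x29
s_1 = Round(s_0, k_0) = 0x93
s_2 = Round(s_1, k_1) = 0x33
s_3 = Round(s_2, k_2) = 0x37
s_4 = Round(s_3, k_3) = 0x73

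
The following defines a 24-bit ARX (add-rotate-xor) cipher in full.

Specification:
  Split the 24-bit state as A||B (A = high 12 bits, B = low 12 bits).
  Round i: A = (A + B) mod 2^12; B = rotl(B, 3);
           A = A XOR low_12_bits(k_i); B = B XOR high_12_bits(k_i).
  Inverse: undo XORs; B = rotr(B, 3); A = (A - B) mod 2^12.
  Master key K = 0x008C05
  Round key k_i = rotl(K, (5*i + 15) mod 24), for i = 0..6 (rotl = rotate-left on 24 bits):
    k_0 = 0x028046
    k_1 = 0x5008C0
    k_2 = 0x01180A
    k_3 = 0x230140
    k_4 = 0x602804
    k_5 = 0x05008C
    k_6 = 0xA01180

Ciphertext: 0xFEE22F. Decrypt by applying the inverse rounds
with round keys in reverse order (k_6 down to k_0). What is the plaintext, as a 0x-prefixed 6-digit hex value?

0x4A131C

s_0 = ciphertext = 0xFEE22F
s_1 = InvRound(s_0, k_6) = 0x169D05
s_2 = InvRound(s_1, k_5) = 0x63BBAA
s_3 = InvRound(s_2, k_4) = 0xC8A1B5
s_4 = InvRound(s_3, k_3) = 0x35AA70
s_5 = InvRound(s_4, k_2) = 0x80434C
s_6 = InvRound(s_5, k_1) = 0x7FB8C9
s_7 = InvRound(s_6, k_0) = 0x4A131C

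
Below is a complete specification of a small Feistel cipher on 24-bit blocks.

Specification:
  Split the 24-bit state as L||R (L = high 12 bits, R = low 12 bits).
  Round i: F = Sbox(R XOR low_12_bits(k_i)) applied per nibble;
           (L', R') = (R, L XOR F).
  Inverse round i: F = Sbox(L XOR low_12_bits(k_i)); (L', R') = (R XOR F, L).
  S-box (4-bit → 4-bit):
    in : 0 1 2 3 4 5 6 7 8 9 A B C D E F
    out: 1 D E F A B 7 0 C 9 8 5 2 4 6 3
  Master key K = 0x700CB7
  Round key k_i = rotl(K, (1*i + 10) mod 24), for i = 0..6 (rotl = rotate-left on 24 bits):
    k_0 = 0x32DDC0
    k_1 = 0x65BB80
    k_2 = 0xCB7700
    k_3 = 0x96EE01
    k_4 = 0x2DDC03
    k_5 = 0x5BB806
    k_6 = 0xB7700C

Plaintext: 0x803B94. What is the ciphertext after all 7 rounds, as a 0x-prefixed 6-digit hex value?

s_0 = plaintext = 0x803B94
s_1 = Round(s_0, k_0) = 0xB94FB9
s_2 = Round(s_1, k_1) = 0xFB916D
s_3 = Round(s_2, k_2) = 0x16D8CD
s_4 = Round(s_3, k_3) = 0x8CD64F
s_5 = Round(s_4, k_4) = 0x64F06F
s_6 = Round(s_5, k_5) = 0x06FA36
s_7 = Round(s_6, k_6) = 0xA36897

0xA36897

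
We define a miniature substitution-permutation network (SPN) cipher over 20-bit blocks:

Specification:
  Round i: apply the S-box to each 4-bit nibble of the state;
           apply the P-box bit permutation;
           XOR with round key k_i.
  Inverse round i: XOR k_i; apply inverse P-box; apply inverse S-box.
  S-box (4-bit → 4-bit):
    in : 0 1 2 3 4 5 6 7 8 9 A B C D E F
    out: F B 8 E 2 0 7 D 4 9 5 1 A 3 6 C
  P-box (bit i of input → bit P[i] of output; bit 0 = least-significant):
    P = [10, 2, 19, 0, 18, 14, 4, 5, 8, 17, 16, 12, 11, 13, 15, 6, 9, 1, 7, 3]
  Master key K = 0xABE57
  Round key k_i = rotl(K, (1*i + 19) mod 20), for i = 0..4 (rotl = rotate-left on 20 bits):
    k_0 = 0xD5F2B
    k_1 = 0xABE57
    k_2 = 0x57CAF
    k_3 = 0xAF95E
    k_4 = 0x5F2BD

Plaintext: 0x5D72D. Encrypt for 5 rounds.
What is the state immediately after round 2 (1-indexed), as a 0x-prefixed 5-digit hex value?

0x6466C

s_0 = plaintext = 0x5D72D
s_1 = Round(s_0, k_0) = 0xC620F
s_2 = Round(s_1, k_1) = 0x6466C
s_3 = Round(s_2, k_2) = 0x21F38
s_4 = Round(s_3, k_3) = 0x38126
s_5 = Round(s_4, k_4) = 0xF6713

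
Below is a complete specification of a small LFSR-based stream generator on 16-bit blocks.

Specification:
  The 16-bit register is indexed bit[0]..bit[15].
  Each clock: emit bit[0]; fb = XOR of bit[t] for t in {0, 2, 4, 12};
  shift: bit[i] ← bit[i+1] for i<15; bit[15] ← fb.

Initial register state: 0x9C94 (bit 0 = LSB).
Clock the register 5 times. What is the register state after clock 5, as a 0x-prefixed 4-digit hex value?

0x0CE4

reg_0 = 0x9C94
clock 1: out=0, reg = 0xCE4A
clock 2: out=0, reg = 0x6725
clock 3: out=1, reg = 0x3392
clock 4: out=0, reg = 0x19C9
clock 5: out=1, reg = 0x0CE4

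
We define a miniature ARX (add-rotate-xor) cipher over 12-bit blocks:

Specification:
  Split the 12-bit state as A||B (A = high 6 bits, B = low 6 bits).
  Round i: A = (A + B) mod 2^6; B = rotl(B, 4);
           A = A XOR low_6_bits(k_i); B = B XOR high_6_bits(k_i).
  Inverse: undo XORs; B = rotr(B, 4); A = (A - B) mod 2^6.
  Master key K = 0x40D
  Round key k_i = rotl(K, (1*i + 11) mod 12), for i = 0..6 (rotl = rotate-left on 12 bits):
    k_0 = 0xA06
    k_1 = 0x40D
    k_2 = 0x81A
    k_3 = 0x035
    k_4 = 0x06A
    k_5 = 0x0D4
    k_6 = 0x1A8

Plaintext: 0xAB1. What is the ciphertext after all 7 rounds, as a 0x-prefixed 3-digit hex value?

0xF0F

s_0 = plaintext = 0xAB1
s_1 = Round(s_0, k_0) = 0x774
s_2 = Round(s_1, k_1) = 0x71D
s_3 = Round(s_2, k_2) = 0x8F7
s_4 = Round(s_3, k_3) = 0xBFD
s_5 = Round(s_4, k_4) = 0x19E
s_6 = Round(s_5, k_5) = 0xC24
s_7 = Round(s_6, k_6) = 0xF0F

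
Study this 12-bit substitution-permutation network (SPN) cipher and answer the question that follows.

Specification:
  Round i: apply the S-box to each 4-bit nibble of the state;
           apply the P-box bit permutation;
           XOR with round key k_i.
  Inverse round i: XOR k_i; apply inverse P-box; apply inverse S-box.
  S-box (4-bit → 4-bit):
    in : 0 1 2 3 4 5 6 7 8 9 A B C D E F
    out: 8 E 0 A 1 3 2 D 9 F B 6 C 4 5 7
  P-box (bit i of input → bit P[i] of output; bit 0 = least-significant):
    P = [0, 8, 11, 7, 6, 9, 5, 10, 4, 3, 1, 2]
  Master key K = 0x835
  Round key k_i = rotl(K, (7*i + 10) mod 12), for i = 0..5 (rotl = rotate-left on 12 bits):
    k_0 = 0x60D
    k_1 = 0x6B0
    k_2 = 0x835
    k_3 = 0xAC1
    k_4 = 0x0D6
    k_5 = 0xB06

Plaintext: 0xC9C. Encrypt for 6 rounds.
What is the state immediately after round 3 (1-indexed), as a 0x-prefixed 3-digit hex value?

0xC0E

s_0 = plaintext = 0xC9C
s_1 = Round(s_0, k_0) = 0x8EB
s_2 = Round(s_1, k_1) = 0xFC4
s_3 = Round(s_2, k_2) = 0xC0E
s_4 = Round(s_3, k_3) = 0x6C6
s_5 = Round(s_4, k_4) = 0x5FE
s_6 = Round(s_5, k_5) = 0x17F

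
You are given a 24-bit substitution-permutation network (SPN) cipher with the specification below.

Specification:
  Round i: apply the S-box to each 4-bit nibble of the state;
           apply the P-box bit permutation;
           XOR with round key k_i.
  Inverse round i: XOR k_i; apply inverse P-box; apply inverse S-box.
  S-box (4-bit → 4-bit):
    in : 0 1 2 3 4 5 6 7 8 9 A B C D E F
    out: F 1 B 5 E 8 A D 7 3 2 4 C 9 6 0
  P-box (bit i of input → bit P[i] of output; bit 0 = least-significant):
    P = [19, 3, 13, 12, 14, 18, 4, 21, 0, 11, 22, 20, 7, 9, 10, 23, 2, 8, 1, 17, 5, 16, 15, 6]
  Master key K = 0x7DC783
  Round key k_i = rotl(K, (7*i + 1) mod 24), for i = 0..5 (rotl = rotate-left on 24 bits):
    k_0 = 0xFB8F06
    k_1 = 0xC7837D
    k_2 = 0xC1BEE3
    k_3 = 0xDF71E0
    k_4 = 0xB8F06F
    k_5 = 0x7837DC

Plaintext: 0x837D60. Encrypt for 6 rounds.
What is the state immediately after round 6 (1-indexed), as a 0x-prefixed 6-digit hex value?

s_0 = plaintext = 0x837D60
s_1 = Round(s_0, k_0) = 0x463BA9
s_2 = Round(s_1, k_1) = 0x8806B5
s_3 = Round(s_2, k_2) = 0x502155
s_4 = Round(s_3, k_3) = 0x7D6227
s_5 = Round(s_4, k_4) = 0x060A0A
s_6 = Round(s_5, k_5) = 0xDFF824

0xDFF824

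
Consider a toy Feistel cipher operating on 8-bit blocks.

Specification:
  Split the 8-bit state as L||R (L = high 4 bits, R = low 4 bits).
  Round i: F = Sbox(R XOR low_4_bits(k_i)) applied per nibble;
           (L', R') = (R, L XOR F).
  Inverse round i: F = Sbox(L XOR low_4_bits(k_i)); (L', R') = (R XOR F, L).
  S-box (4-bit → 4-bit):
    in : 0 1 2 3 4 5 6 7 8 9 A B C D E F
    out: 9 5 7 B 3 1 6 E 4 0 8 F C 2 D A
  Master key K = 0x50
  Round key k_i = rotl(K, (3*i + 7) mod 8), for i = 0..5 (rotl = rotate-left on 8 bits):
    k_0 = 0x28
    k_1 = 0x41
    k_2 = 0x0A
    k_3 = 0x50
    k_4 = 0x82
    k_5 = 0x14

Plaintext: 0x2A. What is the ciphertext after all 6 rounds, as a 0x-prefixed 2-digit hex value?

s_0 = plaintext = 0x2A
s_1 = Round(s_0, k_0) = 0xA5
s_2 = Round(s_1, k_1) = 0x59
s_3 = Round(s_2, k_2) = 0x9E
s_4 = Round(s_3, k_3) = 0xE4
s_5 = Round(s_4, k_4) = 0x48
s_6 = Round(s_5, k_5) = 0x88

0x88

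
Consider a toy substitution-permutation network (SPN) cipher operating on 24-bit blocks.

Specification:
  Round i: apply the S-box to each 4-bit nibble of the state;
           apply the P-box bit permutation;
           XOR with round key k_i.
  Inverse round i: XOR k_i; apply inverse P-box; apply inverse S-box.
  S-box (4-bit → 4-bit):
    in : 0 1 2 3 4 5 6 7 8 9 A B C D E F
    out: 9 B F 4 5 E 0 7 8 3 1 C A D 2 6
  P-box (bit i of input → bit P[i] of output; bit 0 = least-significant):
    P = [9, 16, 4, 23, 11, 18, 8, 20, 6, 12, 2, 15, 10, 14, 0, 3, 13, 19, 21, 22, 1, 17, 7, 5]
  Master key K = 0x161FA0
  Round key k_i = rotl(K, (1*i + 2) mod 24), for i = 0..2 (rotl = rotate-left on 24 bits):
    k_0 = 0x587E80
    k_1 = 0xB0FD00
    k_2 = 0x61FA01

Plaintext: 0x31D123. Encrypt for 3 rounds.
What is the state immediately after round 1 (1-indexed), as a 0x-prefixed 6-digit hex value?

0x04C359

s_0 = plaintext = 0x31D123
s_1 = Round(s_0, k_0) = 0x04C359
s_2 = Round(s_1, k_1) = 0x859E2E
s_3 = Round(s_2, k_2) = 0x1CA721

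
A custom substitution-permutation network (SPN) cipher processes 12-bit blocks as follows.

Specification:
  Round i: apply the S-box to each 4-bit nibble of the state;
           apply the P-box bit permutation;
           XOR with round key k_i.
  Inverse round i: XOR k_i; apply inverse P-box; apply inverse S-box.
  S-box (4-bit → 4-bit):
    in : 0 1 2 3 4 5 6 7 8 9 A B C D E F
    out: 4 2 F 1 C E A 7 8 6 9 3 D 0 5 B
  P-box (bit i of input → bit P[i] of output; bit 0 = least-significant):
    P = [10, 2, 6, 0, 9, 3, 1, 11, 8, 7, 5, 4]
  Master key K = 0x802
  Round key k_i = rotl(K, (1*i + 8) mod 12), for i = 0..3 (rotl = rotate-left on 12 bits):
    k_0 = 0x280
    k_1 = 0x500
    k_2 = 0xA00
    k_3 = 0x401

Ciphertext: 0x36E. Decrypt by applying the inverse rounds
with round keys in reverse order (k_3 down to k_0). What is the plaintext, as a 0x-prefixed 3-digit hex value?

0xAD8

s_0 = ciphertext = 0x36E
s_1 = InvRound(s_0, k_3) = 0xE72
s_2 = InvRound(s_1, k_2) = 0x40E
s_3 = InvRound(s_2, k_1) = 0x391
s_4 = InvRound(s_3, k_0) = 0xAD8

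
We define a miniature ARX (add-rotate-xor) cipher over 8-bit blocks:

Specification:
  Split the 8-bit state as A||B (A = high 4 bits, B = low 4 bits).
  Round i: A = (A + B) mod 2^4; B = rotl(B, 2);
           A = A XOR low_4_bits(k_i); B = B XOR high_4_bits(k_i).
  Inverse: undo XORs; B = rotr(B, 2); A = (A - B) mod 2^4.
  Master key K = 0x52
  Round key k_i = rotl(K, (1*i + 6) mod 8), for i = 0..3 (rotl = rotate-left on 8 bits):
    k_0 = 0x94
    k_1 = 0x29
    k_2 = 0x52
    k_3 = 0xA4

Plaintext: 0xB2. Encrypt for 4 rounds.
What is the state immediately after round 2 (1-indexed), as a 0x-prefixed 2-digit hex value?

0x36

s_0 = plaintext = 0xB2
s_1 = Round(s_0, k_0) = 0x91
s_2 = Round(s_1, k_1) = 0x36
s_3 = Round(s_2, k_2) = 0xBC
s_4 = Round(s_3, k_3) = 0x39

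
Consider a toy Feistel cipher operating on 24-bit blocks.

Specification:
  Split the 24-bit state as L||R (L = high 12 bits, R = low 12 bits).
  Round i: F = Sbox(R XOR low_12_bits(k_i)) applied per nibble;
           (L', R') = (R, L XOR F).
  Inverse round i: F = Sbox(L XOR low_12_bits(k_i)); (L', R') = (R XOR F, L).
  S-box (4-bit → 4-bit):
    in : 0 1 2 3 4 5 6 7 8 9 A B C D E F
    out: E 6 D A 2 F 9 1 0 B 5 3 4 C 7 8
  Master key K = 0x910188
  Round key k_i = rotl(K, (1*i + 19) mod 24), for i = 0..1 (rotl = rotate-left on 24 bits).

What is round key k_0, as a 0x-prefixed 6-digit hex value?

K = 0x910188
k_0 = rotl(K, (1*0+19) mod 24) = rotl(K, 19) = 0x44880C

0x44880C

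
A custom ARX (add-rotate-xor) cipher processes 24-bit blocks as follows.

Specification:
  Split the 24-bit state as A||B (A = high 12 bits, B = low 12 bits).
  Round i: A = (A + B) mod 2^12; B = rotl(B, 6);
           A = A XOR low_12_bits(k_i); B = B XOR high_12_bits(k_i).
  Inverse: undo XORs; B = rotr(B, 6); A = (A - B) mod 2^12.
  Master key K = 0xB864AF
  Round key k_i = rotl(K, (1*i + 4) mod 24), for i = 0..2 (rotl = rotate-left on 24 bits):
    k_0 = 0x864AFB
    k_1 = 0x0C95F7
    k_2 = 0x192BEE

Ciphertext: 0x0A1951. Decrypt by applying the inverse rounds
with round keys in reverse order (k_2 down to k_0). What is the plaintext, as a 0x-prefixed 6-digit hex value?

s_0 = ciphertext = 0x0A1951
s_1 = InvRound(s_0, k_2) = 0xA6C0E3
s_2 = InvRound(s_1, k_1) = 0x51BA80
s_3 = InvRound(s_2, k_0) = 0x6D590B

0x6D590B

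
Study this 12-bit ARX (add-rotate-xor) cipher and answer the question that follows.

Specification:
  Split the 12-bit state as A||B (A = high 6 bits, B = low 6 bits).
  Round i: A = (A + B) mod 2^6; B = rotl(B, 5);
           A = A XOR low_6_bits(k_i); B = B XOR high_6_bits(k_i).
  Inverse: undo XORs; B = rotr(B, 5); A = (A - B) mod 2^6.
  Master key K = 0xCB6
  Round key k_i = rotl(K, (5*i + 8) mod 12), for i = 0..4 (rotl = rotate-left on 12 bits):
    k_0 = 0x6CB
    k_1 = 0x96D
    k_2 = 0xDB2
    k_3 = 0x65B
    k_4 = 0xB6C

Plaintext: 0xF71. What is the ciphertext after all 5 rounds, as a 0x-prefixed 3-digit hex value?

s_0 = plaintext = 0xF71
s_1 = Round(s_0, k_0) = 0x963
s_2 = Round(s_1, k_1) = 0x954
s_3 = Round(s_2, k_2) = 0x2FC
s_4 = Round(s_3, k_3) = 0x707
s_5 = Round(s_4, k_4) = 0x3CE

0x3CE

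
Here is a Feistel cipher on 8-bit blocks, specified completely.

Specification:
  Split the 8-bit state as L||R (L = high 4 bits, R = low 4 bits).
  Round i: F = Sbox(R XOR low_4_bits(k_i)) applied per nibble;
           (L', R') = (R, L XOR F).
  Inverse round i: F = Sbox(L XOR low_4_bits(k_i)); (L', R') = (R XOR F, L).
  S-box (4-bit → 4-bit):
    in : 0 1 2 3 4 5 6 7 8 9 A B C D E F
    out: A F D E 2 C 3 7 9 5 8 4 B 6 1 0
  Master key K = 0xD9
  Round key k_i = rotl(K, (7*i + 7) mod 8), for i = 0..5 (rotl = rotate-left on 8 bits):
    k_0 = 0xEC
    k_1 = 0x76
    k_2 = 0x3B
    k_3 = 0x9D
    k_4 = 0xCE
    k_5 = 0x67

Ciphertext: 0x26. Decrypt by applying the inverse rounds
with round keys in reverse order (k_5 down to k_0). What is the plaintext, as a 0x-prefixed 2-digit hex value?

0x73

s_0 = ciphertext = 0x26
s_1 = InvRound(s_0, k_5) = 0xA2
s_2 = InvRound(s_1, k_4) = 0x0A
s_3 = InvRound(s_2, k_3) = 0xC0
s_4 = InvRound(s_3, k_2) = 0x7C
s_5 = InvRound(s_4, k_1) = 0x37
s_6 = InvRound(s_5, k_0) = 0x73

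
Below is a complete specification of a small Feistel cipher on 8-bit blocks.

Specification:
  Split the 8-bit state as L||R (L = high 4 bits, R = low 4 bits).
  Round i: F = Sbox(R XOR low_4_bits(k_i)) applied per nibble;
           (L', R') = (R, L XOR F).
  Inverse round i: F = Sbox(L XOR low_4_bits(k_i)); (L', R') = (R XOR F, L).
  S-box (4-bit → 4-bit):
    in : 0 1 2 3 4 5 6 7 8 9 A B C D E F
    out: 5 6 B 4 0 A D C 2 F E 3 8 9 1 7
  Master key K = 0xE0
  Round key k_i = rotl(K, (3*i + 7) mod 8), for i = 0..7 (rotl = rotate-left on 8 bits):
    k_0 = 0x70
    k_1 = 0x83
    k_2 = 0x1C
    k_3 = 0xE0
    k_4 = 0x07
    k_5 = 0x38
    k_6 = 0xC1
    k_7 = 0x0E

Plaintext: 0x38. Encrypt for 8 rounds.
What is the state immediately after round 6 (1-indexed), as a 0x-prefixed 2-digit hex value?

0x98

s_0 = plaintext = 0x38
s_1 = Round(s_0, k_0) = 0x81
s_2 = Round(s_1, k_1) = 0x13
s_3 = Round(s_2, k_2) = 0x36
s_4 = Round(s_3, k_3) = 0x6E
s_5 = Round(s_4, k_4) = 0xE9
s_6 = Round(s_5, k_5) = 0x98
s_7 = Round(s_6, k_6) = 0x86
s_8 = Round(s_7, k_7) = 0x6A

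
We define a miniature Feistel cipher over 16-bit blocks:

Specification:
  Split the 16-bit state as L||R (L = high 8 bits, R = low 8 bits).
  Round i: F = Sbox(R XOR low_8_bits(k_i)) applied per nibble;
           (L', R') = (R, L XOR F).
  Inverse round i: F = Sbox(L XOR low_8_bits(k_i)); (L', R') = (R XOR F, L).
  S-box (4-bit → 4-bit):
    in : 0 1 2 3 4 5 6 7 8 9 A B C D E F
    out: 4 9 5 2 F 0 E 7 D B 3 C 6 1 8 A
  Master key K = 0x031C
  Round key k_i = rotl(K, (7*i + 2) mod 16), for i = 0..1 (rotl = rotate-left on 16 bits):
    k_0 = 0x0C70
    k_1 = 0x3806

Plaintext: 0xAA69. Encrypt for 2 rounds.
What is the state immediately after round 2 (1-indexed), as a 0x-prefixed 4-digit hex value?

s_0 = plaintext = 0xAA69
s_1 = Round(s_0, k_0) = 0x6931
s_2 = Round(s_1, k_1) = 0x314E

0x314E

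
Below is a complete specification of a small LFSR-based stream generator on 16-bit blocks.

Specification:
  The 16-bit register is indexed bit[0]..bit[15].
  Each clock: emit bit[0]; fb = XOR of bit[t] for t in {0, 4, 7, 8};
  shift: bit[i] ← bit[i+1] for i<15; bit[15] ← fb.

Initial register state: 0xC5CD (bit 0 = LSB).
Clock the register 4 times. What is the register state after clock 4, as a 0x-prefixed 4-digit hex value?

0xFC5C

reg_0 = 0xC5CD
clock 1: out=1, reg = 0xE2E6
clock 2: out=0, reg = 0xF173
clock 3: out=1, reg = 0xF8B9
clock 4: out=1, reg = 0xFC5C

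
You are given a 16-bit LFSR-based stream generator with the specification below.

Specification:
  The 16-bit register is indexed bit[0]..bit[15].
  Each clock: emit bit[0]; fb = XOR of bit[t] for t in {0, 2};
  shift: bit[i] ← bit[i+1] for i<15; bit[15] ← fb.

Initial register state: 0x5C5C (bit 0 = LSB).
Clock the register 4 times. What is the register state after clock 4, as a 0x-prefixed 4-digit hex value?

reg_0 = 0x5C5C
clock 1: out=0, reg = 0xAE2E
clock 2: out=0, reg = 0xD717
clock 3: out=1, reg = 0x6B8B
clock 4: out=1, reg = 0xB5C5

0xB5C5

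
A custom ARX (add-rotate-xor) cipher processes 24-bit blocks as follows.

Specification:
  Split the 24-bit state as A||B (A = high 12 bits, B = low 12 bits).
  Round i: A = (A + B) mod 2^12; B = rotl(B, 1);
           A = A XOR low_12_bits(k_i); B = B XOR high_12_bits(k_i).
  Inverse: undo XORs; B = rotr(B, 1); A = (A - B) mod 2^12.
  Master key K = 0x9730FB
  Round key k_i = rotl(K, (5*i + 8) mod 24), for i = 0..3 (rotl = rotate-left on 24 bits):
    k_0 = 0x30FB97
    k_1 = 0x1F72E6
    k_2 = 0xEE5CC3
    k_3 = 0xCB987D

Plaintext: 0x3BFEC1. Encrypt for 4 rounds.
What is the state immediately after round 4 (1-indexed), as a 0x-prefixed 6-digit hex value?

s_0 = plaintext = 0x3BFEC1
s_1 = Round(s_0, k_0) = 0x917E8C
s_2 = Round(s_1, k_1) = 0x545CEE
s_3 = Round(s_2, k_2) = 0xEF0738
s_4 = Round(s_3, k_3) = 0xE552C9

0xE552C9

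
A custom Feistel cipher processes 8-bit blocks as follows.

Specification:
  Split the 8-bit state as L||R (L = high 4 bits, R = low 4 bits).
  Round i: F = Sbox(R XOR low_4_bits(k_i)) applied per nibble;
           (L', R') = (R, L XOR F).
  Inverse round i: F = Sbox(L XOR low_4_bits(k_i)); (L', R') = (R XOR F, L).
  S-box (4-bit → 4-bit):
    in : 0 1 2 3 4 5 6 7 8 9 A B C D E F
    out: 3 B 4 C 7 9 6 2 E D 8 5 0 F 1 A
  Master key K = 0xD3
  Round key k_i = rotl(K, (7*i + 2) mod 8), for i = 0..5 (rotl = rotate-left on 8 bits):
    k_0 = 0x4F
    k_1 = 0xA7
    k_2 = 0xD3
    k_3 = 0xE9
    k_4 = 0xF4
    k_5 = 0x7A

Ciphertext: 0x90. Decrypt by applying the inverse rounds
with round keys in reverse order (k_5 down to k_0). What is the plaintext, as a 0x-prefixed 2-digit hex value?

0xB6

s_0 = ciphertext = 0x90
s_1 = InvRound(s_0, k_5) = 0xC9
s_2 = InvRound(s_1, k_4) = 0x7C
s_3 = InvRound(s_2, k_3) = 0xD7
s_4 = InvRound(s_3, k_2) = 0x6D
s_5 = InvRound(s_4, k_1) = 0x66
s_6 = InvRound(s_5, k_0) = 0xB6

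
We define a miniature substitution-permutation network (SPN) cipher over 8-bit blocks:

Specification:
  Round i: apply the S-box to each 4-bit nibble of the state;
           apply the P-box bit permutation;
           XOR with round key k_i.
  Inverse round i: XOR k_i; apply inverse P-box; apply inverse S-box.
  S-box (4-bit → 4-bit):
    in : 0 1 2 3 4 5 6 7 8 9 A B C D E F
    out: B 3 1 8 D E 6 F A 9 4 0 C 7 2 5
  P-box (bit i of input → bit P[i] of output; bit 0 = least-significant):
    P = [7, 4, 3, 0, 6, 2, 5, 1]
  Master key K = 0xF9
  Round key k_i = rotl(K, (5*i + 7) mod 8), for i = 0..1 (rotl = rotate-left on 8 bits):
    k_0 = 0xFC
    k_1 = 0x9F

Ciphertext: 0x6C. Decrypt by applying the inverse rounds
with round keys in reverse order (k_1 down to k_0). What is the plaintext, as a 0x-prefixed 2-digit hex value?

s_0 = ciphertext = 0x6C
s_1 = InvRound(s_0, k_1) = 0x40
s_2 = InvRound(s_1, k_0) = 0x6D

0x6D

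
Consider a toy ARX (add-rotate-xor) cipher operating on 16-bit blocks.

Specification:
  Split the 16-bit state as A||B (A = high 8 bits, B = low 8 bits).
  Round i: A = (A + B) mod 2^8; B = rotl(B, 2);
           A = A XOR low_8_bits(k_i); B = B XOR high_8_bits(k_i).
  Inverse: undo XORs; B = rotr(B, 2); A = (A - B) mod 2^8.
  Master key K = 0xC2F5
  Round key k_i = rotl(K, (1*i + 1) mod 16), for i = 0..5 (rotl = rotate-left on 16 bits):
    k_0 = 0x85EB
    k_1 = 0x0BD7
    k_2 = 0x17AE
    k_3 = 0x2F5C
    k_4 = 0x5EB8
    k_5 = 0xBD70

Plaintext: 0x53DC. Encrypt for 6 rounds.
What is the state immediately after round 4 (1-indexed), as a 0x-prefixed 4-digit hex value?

s_0 = plaintext = 0x53DC
s_1 = Round(s_0, k_0) = 0xC4F6
s_2 = Round(s_1, k_1) = 0x6DD0
s_3 = Round(s_2, k_2) = 0x9354
s_4 = Round(s_3, k_3) = 0xBB7E
s_5 = Round(s_4, k_4) = 0x81A7
s_6 = Round(s_5, k_5) = 0x5823

0xBB7E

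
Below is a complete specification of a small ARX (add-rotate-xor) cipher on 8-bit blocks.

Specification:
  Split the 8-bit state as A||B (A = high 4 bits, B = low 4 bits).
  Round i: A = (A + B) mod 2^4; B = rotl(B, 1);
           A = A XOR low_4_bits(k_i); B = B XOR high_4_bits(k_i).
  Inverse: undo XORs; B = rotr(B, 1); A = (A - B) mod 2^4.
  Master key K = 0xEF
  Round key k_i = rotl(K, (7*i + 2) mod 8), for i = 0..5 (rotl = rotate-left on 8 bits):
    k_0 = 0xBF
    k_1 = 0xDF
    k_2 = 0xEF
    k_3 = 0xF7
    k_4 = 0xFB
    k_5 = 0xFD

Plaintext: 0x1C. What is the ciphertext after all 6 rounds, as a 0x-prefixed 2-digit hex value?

0x21

s_0 = plaintext = 0x1C
s_1 = Round(s_0, k_0) = 0x22
s_2 = Round(s_1, k_1) = 0xB9
s_3 = Round(s_2, k_2) = 0xBD
s_4 = Round(s_3, k_3) = 0xF4
s_5 = Round(s_4, k_4) = 0x87
s_6 = Round(s_5, k_5) = 0x21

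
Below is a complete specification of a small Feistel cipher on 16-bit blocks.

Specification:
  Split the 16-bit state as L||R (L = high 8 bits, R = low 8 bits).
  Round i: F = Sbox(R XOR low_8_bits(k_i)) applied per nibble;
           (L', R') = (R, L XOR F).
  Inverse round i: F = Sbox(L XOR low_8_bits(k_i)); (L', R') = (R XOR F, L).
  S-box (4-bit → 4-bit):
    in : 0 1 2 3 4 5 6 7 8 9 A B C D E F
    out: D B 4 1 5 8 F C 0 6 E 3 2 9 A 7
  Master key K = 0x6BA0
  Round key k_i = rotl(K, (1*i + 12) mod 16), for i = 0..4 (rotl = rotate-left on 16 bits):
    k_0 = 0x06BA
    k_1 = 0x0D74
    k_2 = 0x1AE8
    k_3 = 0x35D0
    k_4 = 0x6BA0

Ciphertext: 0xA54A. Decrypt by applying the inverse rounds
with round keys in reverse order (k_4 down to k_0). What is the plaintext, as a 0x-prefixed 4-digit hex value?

s_0 = ciphertext = 0xA54A
s_1 = InvRound(s_0, k_4) = 0x92A5
s_2 = InvRound(s_1, k_3) = 0xF192
s_3 = InvRound(s_2, k_2) = 0x24F1
s_4 = InvRound(s_3, k_1) = 0x7C24
s_5 = InvRound(s_4, k_0) = 0x0B7C

0x0B7C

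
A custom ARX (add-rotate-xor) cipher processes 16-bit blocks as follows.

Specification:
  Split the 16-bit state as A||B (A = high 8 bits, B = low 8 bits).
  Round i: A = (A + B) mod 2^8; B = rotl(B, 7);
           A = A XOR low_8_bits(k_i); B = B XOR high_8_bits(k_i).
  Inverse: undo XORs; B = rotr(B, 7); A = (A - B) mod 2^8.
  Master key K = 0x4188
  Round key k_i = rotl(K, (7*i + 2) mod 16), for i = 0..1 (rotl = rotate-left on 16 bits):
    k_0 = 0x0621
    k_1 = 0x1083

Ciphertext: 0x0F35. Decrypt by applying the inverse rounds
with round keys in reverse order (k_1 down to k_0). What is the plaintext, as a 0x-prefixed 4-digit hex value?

0xCB98

s_0 = ciphertext = 0x0F35
s_1 = InvRound(s_0, k_1) = 0x424A
s_2 = InvRound(s_1, k_0) = 0xCB98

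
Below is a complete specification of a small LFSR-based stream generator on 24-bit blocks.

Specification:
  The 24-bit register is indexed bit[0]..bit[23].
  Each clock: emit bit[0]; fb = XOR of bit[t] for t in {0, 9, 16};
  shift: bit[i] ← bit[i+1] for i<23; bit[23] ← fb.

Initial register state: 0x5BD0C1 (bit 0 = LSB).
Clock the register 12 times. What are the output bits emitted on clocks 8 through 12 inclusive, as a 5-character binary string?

reg_0 = 0x5BD0C1
clock 1: out=1, reg = 0x2DE860
clock 2: out=0, reg = 0x96F430
clock 3: out=0, reg = 0x4B7A18
clock 4: out=0, reg = 0x25BD0C
clock 5: out=0, reg = 0x92DE86
clock 6: out=0, reg = 0xC96F43
clock 7: out=1, reg = 0xE4B7A1
clock 8: out=1, reg = 0x725BD0
clock 9: out=0, reg = 0xB92DE8
clock 10: out=0, reg = 0xDC96F4
clock 11: out=0, reg = 0xEE4B7A
clock 12: out=0, reg = 0xF725BD

10000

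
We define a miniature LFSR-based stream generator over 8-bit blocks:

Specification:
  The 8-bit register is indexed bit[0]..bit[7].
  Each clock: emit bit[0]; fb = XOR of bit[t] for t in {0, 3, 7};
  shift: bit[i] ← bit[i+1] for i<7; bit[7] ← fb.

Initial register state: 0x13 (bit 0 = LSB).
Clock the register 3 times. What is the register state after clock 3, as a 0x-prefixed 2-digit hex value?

reg_0 = 0x13
clock 1: out=1, reg = 0x89
clock 2: out=1, reg = 0xC4
clock 3: out=0, reg = 0xE2

0xE2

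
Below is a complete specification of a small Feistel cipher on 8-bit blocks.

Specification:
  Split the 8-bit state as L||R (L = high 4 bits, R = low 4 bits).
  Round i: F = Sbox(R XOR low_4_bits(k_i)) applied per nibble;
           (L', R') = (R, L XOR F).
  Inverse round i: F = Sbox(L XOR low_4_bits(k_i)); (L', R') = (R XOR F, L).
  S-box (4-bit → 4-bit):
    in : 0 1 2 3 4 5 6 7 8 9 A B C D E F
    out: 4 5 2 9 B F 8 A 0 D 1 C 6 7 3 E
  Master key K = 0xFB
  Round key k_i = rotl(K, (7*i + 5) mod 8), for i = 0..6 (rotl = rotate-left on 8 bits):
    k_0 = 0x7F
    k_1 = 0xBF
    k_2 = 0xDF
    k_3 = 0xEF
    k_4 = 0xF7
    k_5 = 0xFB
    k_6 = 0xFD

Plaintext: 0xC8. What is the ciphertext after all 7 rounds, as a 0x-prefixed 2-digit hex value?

s_0 = plaintext = 0xC8
s_1 = Round(s_0, k_0) = 0x86
s_2 = Round(s_1, k_1) = 0x65
s_3 = Round(s_2, k_2) = 0x57
s_4 = Round(s_3, k_3) = 0x75
s_5 = Round(s_4, k_4) = 0x55
s_6 = Round(s_5, k_5) = 0x56
s_7 = Round(s_6, k_6) = 0x69

0x69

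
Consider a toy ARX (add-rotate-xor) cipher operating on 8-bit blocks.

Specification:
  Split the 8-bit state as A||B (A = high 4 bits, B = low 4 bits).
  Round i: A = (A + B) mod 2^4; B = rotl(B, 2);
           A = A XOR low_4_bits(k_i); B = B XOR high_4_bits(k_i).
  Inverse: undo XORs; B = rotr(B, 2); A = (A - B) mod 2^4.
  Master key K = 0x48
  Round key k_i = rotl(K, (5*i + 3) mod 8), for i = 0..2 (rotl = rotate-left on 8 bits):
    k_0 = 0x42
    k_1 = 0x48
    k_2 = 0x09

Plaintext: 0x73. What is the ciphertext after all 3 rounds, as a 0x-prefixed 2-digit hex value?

0x79

s_0 = plaintext = 0x73
s_1 = Round(s_0, k_0) = 0x88
s_2 = Round(s_1, k_1) = 0x86
s_3 = Round(s_2, k_2) = 0x79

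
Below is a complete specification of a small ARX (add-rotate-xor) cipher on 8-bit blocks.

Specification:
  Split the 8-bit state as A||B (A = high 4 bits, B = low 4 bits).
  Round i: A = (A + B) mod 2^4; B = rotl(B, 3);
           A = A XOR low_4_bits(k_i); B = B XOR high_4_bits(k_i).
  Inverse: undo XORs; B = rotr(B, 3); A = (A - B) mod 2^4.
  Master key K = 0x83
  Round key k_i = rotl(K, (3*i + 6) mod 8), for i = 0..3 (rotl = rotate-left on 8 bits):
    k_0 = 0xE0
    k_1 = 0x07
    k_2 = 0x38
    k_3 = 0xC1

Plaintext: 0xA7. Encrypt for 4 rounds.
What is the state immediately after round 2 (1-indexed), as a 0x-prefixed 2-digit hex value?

0x1A

s_0 = plaintext = 0xA7
s_1 = Round(s_0, k_0) = 0x15
s_2 = Round(s_1, k_1) = 0x1A
s_3 = Round(s_2, k_2) = 0x36
s_4 = Round(s_3, k_3) = 0x8F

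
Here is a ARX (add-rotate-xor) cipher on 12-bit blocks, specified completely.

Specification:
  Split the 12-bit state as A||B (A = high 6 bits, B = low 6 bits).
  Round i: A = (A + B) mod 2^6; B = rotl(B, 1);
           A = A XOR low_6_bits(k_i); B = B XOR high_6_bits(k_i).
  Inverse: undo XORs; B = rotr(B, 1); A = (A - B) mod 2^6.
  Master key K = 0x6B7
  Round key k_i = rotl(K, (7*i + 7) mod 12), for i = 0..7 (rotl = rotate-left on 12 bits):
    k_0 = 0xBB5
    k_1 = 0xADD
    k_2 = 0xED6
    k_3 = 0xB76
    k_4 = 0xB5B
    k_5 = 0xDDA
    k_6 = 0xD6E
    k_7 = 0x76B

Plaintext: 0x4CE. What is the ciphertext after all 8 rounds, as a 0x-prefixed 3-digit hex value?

s_0 = plaintext = 0x4CE
s_1 = Round(s_0, k_0) = 0x532
s_2 = Round(s_1, k_1) = 0x6CE
s_3 = Round(s_2, k_2) = 0xFE7
s_4 = Round(s_3, k_3) = 0x422
s_5 = Round(s_4, k_4) = 0xA68
s_6 = Round(s_5, k_5) = 0x2E6
s_7 = Round(s_6, k_6) = 0x7F8
s_8 = Round(s_7, k_7) = 0xF2C

0xF2C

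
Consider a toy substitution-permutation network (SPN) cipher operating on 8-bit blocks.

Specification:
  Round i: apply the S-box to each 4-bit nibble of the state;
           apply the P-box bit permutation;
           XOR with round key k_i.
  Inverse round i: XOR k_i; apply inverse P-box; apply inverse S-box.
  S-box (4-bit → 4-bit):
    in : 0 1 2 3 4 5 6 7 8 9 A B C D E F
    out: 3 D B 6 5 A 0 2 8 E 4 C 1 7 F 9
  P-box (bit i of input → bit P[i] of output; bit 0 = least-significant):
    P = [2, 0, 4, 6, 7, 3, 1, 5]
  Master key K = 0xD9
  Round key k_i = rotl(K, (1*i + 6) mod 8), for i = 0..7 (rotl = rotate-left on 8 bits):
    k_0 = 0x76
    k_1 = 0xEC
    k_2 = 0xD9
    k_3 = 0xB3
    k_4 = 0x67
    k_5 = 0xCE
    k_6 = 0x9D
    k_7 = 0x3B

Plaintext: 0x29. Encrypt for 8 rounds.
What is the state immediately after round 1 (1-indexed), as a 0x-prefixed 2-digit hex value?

0x8F

s_0 = plaintext = 0x29
s_1 = Round(s_0, k_0) = 0x8F
s_2 = Round(s_1, k_1) = 0x88
s_3 = Round(s_2, k_2) = 0xB9
s_4 = Round(s_3, k_3) = 0xC0
s_5 = Round(s_4, k_4) = 0xE2
s_6 = Round(s_5, k_5) = 0x21
s_7 = Round(s_6, k_6) = 0x61
s_8 = Round(s_7, k_7) = 0x6F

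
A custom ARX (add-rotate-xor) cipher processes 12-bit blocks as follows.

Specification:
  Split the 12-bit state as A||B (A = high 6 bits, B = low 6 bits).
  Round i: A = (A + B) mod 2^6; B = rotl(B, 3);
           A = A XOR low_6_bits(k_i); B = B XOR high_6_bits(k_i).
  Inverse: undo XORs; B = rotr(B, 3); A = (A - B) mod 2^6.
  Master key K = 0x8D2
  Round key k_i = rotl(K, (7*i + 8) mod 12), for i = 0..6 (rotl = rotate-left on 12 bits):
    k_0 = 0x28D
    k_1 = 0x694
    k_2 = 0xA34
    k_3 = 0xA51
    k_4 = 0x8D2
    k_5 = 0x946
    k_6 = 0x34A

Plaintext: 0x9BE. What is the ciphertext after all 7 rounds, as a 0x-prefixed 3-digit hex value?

0xDC9

s_0 = plaintext = 0x9BE
s_1 = Round(s_0, k_0) = 0xA7D
s_2 = Round(s_1, k_1) = 0xCB5
s_3 = Round(s_2, k_2) = 0x4C6
s_4 = Round(s_3, k_3) = 0x219
s_5 = Round(s_4, k_4) = 0xCE8
s_6 = Round(s_5, k_5) = 0x760
s_7 = Round(s_6, k_6) = 0xDC9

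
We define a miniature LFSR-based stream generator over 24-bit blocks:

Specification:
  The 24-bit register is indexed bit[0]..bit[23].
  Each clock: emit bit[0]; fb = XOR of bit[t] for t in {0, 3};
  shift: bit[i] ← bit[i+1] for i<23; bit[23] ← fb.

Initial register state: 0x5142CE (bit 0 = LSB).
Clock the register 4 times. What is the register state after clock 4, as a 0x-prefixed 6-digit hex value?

reg_0 = 0x5142CE
clock 1: out=0, reg = 0xA8A167
clock 2: out=1, reg = 0xD450B3
clock 3: out=1, reg = 0xEA2859
clock 4: out=1, reg = 0x75142C

0x75142C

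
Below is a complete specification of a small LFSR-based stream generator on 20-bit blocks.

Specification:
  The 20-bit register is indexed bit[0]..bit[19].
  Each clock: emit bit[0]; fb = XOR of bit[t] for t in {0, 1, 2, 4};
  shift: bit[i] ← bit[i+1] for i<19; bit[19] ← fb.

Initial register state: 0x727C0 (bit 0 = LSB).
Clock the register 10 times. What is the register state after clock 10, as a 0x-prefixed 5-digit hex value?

reg_0 = 0x727C0
clock 1: out=0, reg = 0x393E0
clock 2: out=0, reg = 0x1C9F0
clock 3: out=0, reg = 0x8E4F8
clock 4: out=0, reg = 0xC727C
clock 5: out=0, reg = 0x6393E
clock 6: out=0, reg = 0xB1C9F
clock 7: out=1, reg = 0x58E4F
clock 8: out=1, reg = 0xAC727
clock 9: out=1, reg = 0xD6393
clock 10: out=1, reg = 0xEB1C9

0xEB1C9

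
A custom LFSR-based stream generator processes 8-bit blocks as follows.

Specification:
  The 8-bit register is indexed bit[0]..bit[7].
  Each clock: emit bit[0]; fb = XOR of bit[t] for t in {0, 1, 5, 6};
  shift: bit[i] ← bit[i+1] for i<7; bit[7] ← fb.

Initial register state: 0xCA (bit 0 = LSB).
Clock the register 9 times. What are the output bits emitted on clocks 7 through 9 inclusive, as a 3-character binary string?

reg_0 = 0xCA
clock 1: out=0, reg = 0x65
clock 2: out=1, reg = 0xB2
clock 3: out=0, reg = 0x59
clock 4: out=1, reg = 0x2C
clock 5: out=0, reg = 0x96
clock 6: out=0, reg = 0xCB
clock 7: out=1, reg = 0xE5
clock 8: out=1, reg = 0xF2
clock 9: out=0, reg = 0xF9

110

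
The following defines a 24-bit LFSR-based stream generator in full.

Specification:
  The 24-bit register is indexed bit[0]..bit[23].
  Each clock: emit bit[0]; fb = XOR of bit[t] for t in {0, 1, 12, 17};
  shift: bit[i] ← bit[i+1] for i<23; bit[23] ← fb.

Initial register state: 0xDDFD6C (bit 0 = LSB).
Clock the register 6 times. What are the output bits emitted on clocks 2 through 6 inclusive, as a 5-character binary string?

01101

reg_0 = 0xDDFD6C
clock 1: out=0, reg = 0xEEFEB6
clock 2: out=0, reg = 0xF77F5B
clock 3: out=1, reg = 0x7BBFAD
clock 4: out=1, reg = 0xBDDFD6
clock 5: out=0, reg = 0x5EEFEB
clock 6: out=1, reg = 0xAF77F5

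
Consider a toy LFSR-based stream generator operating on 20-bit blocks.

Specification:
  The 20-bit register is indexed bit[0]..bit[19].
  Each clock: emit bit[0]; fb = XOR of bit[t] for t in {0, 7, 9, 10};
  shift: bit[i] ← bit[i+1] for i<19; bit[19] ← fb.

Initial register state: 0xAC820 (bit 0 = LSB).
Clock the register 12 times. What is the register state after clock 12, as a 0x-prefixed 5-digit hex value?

0x266AC

reg_0 = 0xAC820
clock 1: out=0, reg = 0x56410
clock 2: out=0, reg = 0xAB208
clock 3: out=0, reg = 0xD5904
clock 4: out=0, reg = 0x6AC82
clock 5: out=0, reg = 0x35641
clock 6: out=1, reg = 0x9AB20
clock 7: out=0, reg = 0xCD590
clock 8: out=0, reg = 0x66AC8
clock 9: out=0, reg = 0x33564
clock 10: out=0, reg = 0x99AB2
clock 11: out=0, reg = 0x4CD59
clock 12: out=1, reg = 0x266AC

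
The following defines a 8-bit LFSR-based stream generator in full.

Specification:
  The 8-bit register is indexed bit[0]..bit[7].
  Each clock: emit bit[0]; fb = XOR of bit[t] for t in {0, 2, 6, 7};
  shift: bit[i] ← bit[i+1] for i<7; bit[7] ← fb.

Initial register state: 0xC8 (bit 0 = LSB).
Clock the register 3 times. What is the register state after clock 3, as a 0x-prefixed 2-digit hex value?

reg_0 = 0xC8
clock 1: out=0, reg = 0x64
clock 2: out=0, reg = 0x32
clock 3: out=0, reg = 0x19

0x19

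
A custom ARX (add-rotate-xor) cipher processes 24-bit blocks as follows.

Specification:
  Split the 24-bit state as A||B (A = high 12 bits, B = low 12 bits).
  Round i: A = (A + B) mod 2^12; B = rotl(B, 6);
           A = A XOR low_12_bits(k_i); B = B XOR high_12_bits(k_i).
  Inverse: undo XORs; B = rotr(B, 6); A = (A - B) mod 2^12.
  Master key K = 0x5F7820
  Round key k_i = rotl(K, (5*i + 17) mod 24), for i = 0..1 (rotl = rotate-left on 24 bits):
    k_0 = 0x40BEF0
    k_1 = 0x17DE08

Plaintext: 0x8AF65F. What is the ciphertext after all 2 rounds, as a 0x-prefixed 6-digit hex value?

s_0 = plaintext = 0x8AF65F
s_1 = Round(s_0, k_0) = 0x1FE3D2
s_2 = Round(s_1, k_1) = 0xBD85F2

0xBD85F2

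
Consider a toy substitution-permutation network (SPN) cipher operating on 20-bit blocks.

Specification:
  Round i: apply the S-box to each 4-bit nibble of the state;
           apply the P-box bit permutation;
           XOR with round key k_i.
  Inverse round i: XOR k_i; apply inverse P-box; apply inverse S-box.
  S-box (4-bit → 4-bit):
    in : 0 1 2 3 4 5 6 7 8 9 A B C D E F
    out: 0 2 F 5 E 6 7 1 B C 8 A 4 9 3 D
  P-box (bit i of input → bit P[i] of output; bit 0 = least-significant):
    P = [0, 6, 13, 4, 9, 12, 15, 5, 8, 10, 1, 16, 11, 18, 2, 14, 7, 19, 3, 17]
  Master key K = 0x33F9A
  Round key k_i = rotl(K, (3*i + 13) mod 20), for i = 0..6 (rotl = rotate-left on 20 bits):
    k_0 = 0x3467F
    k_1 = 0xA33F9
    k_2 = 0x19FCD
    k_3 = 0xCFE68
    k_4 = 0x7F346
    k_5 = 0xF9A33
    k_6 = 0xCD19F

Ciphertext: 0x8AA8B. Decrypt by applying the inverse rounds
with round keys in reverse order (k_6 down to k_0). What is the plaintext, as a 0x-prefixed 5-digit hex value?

s_0 = ciphertext = 0x8AA8B
s_1 = InvRound(s_0, k_6) = 0x027E9
s_2 = InvRound(s_1, k_5) = 0x2E254
s_3 = InvRound(s_2, k_4) = 0x01F1A
s_4 = InvRound(s_3, k_3) = 0x1B394
s_5 = InvRound(s_4, k_2) = 0xC7102
s_6 = InvRound(s_5, k_1) = 0xFBCD8
s_7 = InvRound(s_6, k_0) = 0xE2C23

0xE2C23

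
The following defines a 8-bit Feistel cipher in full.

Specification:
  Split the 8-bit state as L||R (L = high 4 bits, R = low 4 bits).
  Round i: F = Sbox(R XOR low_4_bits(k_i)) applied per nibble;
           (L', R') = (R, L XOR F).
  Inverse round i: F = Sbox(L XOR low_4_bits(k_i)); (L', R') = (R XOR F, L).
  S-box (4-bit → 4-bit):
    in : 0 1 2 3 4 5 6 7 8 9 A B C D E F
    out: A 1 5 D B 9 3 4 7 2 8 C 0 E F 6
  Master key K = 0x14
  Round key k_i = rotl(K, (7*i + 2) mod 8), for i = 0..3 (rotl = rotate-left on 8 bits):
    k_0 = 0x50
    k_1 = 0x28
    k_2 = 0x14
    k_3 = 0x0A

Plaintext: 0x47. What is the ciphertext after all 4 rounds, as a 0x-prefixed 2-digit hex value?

0xB1

s_0 = plaintext = 0x47
s_1 = Round(s_0, k_0) = 0x70
s_2 = Round(s_1, k_1) = 0x00
s_3 = Round(s_2, k_2) = 0x0B
s_4 = Round(s_3, k_3) = 0xB1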